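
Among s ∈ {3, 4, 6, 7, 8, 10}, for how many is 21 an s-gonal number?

2

s = 3: P(3, 6) = 21. ✓
s = 4: P(4, 4) = 16 and P(4, 5) = 25; 21 is not s-gonal.
s = 6: P(6, 3) = 15 and P(6, 4) = 28; 21 is not s-gonal.
s = 7: P(7, 3) = 18 and P(7, 4) = 34; 21 is not s-gonal.
s = 8: P(8, 3) = 21. ✓
s = 10: P(10, 2) = 10 and P(10, 3) = 27; 21 is not s-gonal.
Hits: s ∈ {3, 8} → 2.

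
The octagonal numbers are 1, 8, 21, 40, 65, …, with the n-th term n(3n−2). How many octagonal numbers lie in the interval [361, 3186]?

21

The n-th octagonal number is n(3n−2).
Smallest index with value ≥ 361: n = 12 (giving 408).
Largest index with value ≤ 3186: n = 32 (giving 3008).
Indices 12 through 32: 21 terms.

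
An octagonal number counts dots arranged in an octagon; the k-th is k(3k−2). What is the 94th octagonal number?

26320

94·(3·94 − 2) = 94·280 = 26320.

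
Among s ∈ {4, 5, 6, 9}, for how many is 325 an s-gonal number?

s = 4: P(4, 18) = 324 and P(4, 19) = 361; 325 is not s-gonal.
s = 5: P(5, 14) = 287 and P(5, 15) = 330; 325 is not s-gonal.
s = 6: P(6, 13) = 325. ✓
s = 9: P(9, 10) = 325. ✓
Hits: s ∈ {6, 9} → 2.

2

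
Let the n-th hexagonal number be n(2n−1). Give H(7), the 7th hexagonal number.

91

The 7th hexagonal number is n(2n−1) with n = 7.
7·(2·7 − 1) = 7·13 = 91.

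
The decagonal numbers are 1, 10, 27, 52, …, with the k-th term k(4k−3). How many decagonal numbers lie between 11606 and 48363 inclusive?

56

The n-th decagonal number is n(4n−3).
Smallest index with value ≥ 11606: n = 55 (giving 11935).
Largest index with value ≤ 48363: n = 110 (giving 48070).
Indices 55 through 110: 56 terms.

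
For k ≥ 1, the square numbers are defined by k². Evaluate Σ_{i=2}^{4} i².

Σ_{i=2}^{4} i² = 30 − 1 = 29.

29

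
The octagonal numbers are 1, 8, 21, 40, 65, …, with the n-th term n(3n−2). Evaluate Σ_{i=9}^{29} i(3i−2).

Σ i(3i−2) = 3Σi² − 2Σi over i = 9..29.
Σi = 435 − 36 = 399 and Σi² = 8555 − 204 = 8351.
3·8351 − 2·399 = 24255.

24255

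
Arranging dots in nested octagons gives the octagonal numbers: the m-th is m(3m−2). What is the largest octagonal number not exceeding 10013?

9976

Solve n(3n−2) ≤ 10013 for integer n.
n = 58 gives 9976 ≤ 10013, while n = 59 gives 10325 > 10013; so the answer is 9976.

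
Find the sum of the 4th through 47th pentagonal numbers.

Σ i(3i−1)/2 = (3Σi² − Σi) / 2 over i = 4..47.
Σi = 1128 − 6 = 1122 and Σi² = 35720 − 14 = 35706.
(3·35706 − 1·1122) / 2 = 105996/2 = 52998.

52998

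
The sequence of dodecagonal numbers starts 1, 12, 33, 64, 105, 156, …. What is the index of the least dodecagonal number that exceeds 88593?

Solve n(5n−4) > 88593 for integer n.
The largest n with value ≤ 88593 is 133 (since 87913 ≤ 88593 < 89244), so the first above is n = 134, value 89244.

134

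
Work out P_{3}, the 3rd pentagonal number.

The 3rd pentagonal number is n(3n−1)/2 with n = 3.
3·(3·3 − 1)/2 = 3·8/2 = 3·4 = 12.

12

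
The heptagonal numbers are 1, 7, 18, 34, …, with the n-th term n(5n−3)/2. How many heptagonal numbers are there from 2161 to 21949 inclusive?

The n-th heptagonal number is n(5n−3)/2.
Smallest index with value ≥ 2161: n = 30 (giving 2205).
Largest index with value ≤ 21949: n = 94 (giving 21949).
Indices 30 through 94: 65 terms.

65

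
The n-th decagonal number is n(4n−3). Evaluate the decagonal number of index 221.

The 221st decagonal number is n(4n−3) with n = 221.
221·(4·221 − 3) = 221·881 = 194701.

194701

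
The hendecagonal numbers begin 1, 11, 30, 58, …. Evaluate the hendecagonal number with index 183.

150060

The 183rd hendecagonal number is n(9n−7)/2 with n = 183.
183·(9·183 − 7)/2 = 183·1640/2 = 183·820 = 150060.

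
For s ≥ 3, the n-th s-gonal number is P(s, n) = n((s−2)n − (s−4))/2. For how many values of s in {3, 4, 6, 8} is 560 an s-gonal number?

1

s = 3: P(3, 32) = 528 and P(3, 33) = 561; 560 is not s-gonal.
s = 4: P(4, 23) = 529 and P(4, 24) = 576; 560 is not s-gonal.
s = 6: P(6, 16) = 496 and P(6, 17) = 561; 560 is not s-gonal.
s = 8: P(8, 14) = 560. ✓
Hits: s ∈ {8} → 1.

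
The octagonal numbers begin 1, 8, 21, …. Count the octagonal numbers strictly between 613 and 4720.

The n-th octagonal number is n(3n−2).
Smallest index with value > 613: n = 15 (giving 645).
Largest index with value < 4720: n = 39 (giving 4485).
Indices 15 through 39: 25 terms.

25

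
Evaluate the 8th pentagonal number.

92

8·(3·8 − 1)/2 = 8·23/2 = 92.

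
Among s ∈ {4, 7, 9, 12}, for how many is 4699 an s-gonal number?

s = 4: P(4, 68) = 4624 and P(4, 69) = 4761; 4699 is not s-gonal.
s = 7: P(7, 43) = 4558 and P(7, 44) = 4774; 4699 is not s-gonal.
s = 9: P(9, 37) = 4699. ✓
s = 12: P(12, 31) = 4681 and P(12, 32) = 4992; 4699 is not s-gonal.
Hits: s ∈ {9} → 1.

1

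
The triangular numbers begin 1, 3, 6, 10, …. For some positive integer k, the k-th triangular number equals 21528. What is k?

Set n(n+1)/2 = 21528, giving n² + n − 43056 = 0.
The discriminant is 1 + 8·21528 = 172225, and √172225 = 415.
So n = (-1 + 415) / 2 = 414/2 = 207.

207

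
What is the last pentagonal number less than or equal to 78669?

Solve n(3n−1)/2 ≤ 78669 for integer n.
n = 229 gives 78547 ≤ 78669, while n = 230 gives 79235 > 78669; so the answer is 78547.

78547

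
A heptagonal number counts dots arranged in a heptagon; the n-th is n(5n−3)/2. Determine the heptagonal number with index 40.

The 40th heptagonal number is n(5n−3)/2 with n = 40.
40·(5·40 − 3)/2 = 40·197/2 = 3940.

3940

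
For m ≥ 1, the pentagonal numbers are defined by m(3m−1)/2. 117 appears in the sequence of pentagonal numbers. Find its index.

Set n(3n−1)/2 = 117, giving 3n² − n − 234 = 0.
The discriminant is 1 + 24·117 = 2809, and √2809 = 53.
So n = (1 + 53) / 6 = 54/6 = 9.
Check: 9·(3·9 − 1)/2 = 117. ✓

9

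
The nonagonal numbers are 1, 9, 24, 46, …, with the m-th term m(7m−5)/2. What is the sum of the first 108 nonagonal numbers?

1475424

Σ i(7i−5)/2 = (7Σi² − 5Σi) / 2 over i = 1..108.
Σi = 5886 and Σi² = 425754.
(7·425754 − 5·5886) / 2 = 2950848/2 = 1475424.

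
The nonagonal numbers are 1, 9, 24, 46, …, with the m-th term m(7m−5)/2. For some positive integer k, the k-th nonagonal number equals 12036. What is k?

59

Set n(7n−5)/2 = 12036, giving 7n² − 5n − 24072 = 0.
So n = (5 + 821) / 14 = 826/14 = 59.
Check: 59·(7·59 − 5)/2 = 12036. ✓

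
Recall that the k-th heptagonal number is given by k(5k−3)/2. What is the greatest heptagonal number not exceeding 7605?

7480

Solve n(5n−3)/2 ≤ 7605 for integer n.
n = 55 gives 7480 ≤ 7605, while n = 56 gives 7756 > 7605; so the answer is 7480.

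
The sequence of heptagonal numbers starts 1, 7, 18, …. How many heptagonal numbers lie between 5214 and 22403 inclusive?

49

The n-th heptagonal number is n(5n−3)/2.
Smallest index with value ≥ 5214: n = 46 (giving 5221).
Largest index with value ≤ 22403: n = 94 (giving 21949).
Indices 46 through 94: 49 terms.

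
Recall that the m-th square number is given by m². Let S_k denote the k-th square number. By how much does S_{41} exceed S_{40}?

n² − (n−1)² = 2n − 1, so 41² − 40² = 2·41 − 1 = 81.

81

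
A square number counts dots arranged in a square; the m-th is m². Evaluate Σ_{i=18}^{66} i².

96236

Σ_{i=18}^{66} i² = 98021 − 1785 = 96236.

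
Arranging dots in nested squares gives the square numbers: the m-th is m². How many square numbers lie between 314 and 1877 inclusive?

26

The n-th square number is n².
Smallest index with value ≥ 314: n = 18 (giving 324).
Largest index with value ≤ 1877: n = 43 (giving 1849).
Indices 18 through 43: 26 terms.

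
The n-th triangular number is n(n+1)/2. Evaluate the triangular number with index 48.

1176

The 48th triangular number is n(n+1)/2 with n = 48.
48·49/2 = 2352/2 = 1176.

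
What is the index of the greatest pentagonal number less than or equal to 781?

Solve n(3n−1)/2 ≤ 781 for integer n.
n = 22 gives 715 ≤ 781, while n = 23 gives 782 > 781; so the answer is index 22.

22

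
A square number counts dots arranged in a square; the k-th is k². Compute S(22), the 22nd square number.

484

22² = 484.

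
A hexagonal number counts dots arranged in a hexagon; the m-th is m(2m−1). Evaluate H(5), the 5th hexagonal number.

The 5th hexagonal number is n(2n−1) with n = 5.
5·(2·5 − 1) = 5·9 = 45.

45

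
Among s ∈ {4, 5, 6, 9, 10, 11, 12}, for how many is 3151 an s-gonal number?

s = 4: P(4, 56) = 3136 and P(4, 57) = 3249; 3151 is not s-gonal.
s = 5: P(5, 46) = 3151. ✓
s = 6: P(6, 39) = 3003 and P(6, 40) = 3160; 3151 is not s-gonal.
s = 9: P(9, 30) = 3075 and P(9, 31) = 3286; 3151 is not s-gonal.
s = 10: P(10, 28) = 3052 and P(10, 29) = 3277; 3151 is not s-gonal.
s = 11: P(11, 26) = 2951 and P(11, 27) = 3186; 3151 is not s-gonal.
s = 12: P(12, 25) = 3025 and P(12, 26) = 3276; 3151 is not s-gonal.
Hits: s ∈ {5} → 1.

1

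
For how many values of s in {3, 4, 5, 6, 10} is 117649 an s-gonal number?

s = 3: P(3, 484) = 117370 and P(3, 485) = 117855; 117649 is not s-gonal.
s = 4: P(4, 343) = 117649. ✓
s = 5: P(5, 280) = 117460 and P(5, 281) = 118301; 117649 is not s-gonal.
s = 6: P(6, 242) = 116886 and P(6, 243) = 117855; 117649 is not s-gonal.
s = 10: P(10, 171) = 116451 and P(10, 172) = 117820; 117649 is not s-gonal.
Hits: s ∈ {4} → 1.

1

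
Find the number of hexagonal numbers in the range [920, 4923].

28

The n-th hexagonal number is n(2n−1).
Smallest index with value ≥ 920: n = 22 (giving 946).
Largest index with value ≤ 4923: n = 49 (giving 4753).
Indices 22 through 49: 28 terms.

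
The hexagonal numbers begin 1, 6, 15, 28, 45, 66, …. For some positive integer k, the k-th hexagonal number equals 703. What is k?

Set n(2n−1) = 703, giving 2n² − n − 703 = 0.
So n = (1 + 75) / 4 = 76/4 = 19.

19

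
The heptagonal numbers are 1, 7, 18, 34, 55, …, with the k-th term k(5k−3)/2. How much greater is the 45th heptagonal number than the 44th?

Consecutive heptagonal numbers differ by 5n − 4: here 5·45 − 4 = 221.

221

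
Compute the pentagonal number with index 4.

The 4th pentagonal number is n(3n−1)/2 with n = 4.
4·(3·4 − 1)/2 = 4·11/2 = 22.

22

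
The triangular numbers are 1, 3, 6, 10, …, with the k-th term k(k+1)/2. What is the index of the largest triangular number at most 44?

8

Solve n(n+1)/2 ≤ 44 for integer n.
n = 8 gives 36 ≤ 44, while n = 9 gives 45 > 44; so the answer is index 8.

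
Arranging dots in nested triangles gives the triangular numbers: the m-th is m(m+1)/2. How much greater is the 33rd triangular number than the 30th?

96

33·34/2 = 561 and 30·31/2 = 465.
Difference: 561 − 465 = 96.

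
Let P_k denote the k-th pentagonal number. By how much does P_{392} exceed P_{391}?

Consecutive pentagonal numbers differ by 3n − 2: here 3·392 − 2 = 1174.

1174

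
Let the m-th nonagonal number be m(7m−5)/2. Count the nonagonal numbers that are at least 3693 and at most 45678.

The n-th nonagonal number is n(7n−5)/2.
Smallest index with value ≥ 3693: n = 33 (giving 3729).
Largest index with value ≤ 45678: n = 114 (giving 45201).
Indices 33 through 114: 82 terms.

82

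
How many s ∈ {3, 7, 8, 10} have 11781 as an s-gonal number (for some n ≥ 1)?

s = 3: P(3, 153) = 11781. ✓
s = 7: P(7, 68) = 11458 and P(7, 69) = 11799; 11781 is not s-gonal.
s = 8: P(8, 63) = 11781. ✓
s = 10: P(10, 54) = 11502 and P(10, 55) = 11935; 11781 is not s-gonal.
Hits: s ∈ {3, 8} → 2.

2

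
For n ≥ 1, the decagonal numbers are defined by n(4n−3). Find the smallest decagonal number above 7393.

7612

Solve n(4n−3) > 7393 for integer n.
The largest n with value ≤ 7393 is 43 (since 7267 ≤ 7393 < 7612), so the first above is n = 44, value 7612.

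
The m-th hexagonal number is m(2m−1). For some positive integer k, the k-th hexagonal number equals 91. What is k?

7

Set n(2n−1) = 91, giving 2n² − n − 91 = 0.
The discriminant is 1 + 8·91 = 729, and √729 = 27.
So n = (1 + 27) / 4 = 28/4 = 7.
Check: 7·(2·7 − 1) = 91. ✓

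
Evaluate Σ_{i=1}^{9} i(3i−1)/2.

405

Σ i(3i−1)/2 = (3Σi² − Σi) / 2 over i = 1..9.
Σi = 45 and Σi² = 285.
(3·285 − 1·45) / 2 = 810/2 = 405.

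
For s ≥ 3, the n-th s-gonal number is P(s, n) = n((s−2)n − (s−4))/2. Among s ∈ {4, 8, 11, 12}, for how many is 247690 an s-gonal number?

s = 4: P(4, 497) = 247009 and P(4, 498) = 248004; 247690 is not s-gonal.
s = 8: P(8, 287) = 246533 and P(8, 288) = 248256; 247690 is not s-gonal.
s = 11: P(11, 235) = 247690. ✓
s = 12: P(12, 222) = 245532 and P(12, 223) = 247753; 247690 is not s-gonal.
Hits: s ∈ {11} → 1.

1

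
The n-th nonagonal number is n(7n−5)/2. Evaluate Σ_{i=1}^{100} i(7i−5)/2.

Σ i(7i−5)/2 = (7Σi² − 5Σi) / 2 over i = 1..100.
Σi = 5050 and Σi² = 338350.
(7·338350 − 5·5050) / 2 = 2343200/2 = 1171600.

1171600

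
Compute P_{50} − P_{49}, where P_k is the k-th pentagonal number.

148

Consecutive pentagonal numbers differ by 3n − 2: here 3·50 − 2 = 148.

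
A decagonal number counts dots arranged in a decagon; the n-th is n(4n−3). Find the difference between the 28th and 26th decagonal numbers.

426

28·(4·28 − 3) = 3052 and 26·(4·26 − 3) = 2626.
Difference: 3052 − 2626 = 426.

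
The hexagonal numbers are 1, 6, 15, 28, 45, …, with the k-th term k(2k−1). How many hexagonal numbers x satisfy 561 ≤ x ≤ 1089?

7

The n-th hexagonal number is n(2n−1).
Smallest index with value ≥ 561: n = 17 (giving 561).
Largest index with value ≤ 1089: n = 23 (giving 1035).
Indices 17 through 23: 7 terms.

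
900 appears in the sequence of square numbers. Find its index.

We need n² = 900, so n = √900 = 30.
Check: 30² = 900. ✓

30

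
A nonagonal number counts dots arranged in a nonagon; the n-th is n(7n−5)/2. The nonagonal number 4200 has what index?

35

Set n(7n−5)/2 = 4200, giving 7n² − 5n − 8400 = 0.
The discriminant is 25 + 56·4200 = 235225, and √235225 = 485.
So n = (5 + 485) / 14 = 490/14 = 35.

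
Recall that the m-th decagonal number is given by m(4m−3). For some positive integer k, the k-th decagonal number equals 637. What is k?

Set n(4n−3) = 637, giving 4n² − 3n − 637 = 0.
The discriminant is 9 + 16·637 = 10201, and √10201 = 101.
So n = (3 + 101) / 8 = 104/8 = 13.
Check: 13·(4·13 − 3) = 637. ✓

13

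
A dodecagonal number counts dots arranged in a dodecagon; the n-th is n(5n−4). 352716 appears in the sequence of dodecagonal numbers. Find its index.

266

Set n(5n−4) = 352716, giving 5n² − 4n − 352716 = 0.
The discriminant is 16 + 20·352716 = 7054336, and √7054336 = 2656.
So n = (4 + 2656) / 10 = 2660/10 = 266.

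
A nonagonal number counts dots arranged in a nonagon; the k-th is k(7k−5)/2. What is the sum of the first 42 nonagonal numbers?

87290

Σ i(7i−5)/2 = (7Σi² − 5Σi) / 2 over i = 1..42.
Σi = 903 and Σi² = 25585.
(7·25585 − 5·903) / 2 = 174580/2 = 87290.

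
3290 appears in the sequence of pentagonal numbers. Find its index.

47

Set n(3n−1)/2 = 3290, giving 3n² − n − 6580 = 0.
The discriminant is 1 + 24·3290 = 78961, and √78961 = 281.
So n = (1 + 281) / 6 = 282/6 = 47.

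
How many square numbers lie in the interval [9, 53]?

5

The n-th square number is n².
Smallest index with value ≥ 9: n = 3 (giving 9).
Largest index with value ≤ 53: n = 7 (giving 49).
Indices 3 through 7: 5 terms.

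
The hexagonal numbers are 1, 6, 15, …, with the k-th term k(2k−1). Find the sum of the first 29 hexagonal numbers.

16675

Σ i(2i−1) = 2Σi² − Σi over i = 1..29.
Σi = 435 and Σi² = 8555.
2·8555 − 1·435 = 16675.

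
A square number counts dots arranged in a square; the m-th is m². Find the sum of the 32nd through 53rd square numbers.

Σ_{i=32}^{53} i² = 51039 − 10416 = 40623.

40623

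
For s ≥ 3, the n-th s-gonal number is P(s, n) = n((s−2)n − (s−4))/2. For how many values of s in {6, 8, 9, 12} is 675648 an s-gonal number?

1

s = 6: P(6, 581) = 674541 and P(6, 582) = 676866; 675648 is not s-gonal.
s = 8: P(8, 474) = 673080 and P(8, 475) = 675925; 675648 is not s-gonal.
s = 9: P(9, 439) = 673426 and P(9, 440) = 676500; 675648 is not s-gonal.
s = 12: P(12, 368) = 675648. ✓
Hits: s ∈ {12} → 1.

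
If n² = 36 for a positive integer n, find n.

6

We need n² = 36, so n = √36 = 6.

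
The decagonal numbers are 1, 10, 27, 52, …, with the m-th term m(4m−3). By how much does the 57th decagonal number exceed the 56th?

449

Consecutive decagonal numbers differ by 8n − 7: here 8·57 − 7 = 449.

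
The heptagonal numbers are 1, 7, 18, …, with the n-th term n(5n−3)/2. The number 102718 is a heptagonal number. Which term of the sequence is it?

Set n(5n−3)/2 = 102718, giving 5n² − 3n − 205436 = 0.
The discriminant is 9 + 40·102718 = 4108729, and √4108729 = 2027.
So n = (3 + 2027) / 10 = 2030/10 = 203.

203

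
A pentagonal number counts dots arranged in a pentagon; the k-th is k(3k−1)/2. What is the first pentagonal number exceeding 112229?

Solve n(3n−1)/2 > 112229 for integer n.
The largest n with value ≤ 112229 is 273 (since 111657 ≤ 112229 < 112477), so the first above is n = 274, value 112477.

112477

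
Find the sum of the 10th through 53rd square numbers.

Σ_{i=10}^{53} i² = 51039 − 285 = 50754.

50754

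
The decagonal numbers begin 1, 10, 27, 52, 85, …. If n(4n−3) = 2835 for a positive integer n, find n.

Set n(4n−3) = 2835, giving 4n² − 3n − 2835 = 0.
The discriminant is 9 + 16·2835 = 45369, and √45369 = 213.
So n = (3 + 213) / 8 = 216/8 = 27.

27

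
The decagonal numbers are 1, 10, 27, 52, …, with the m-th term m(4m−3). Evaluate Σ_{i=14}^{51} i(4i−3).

Σ i(4i−3) = 4Σi² − 3Σi over i = 14..51.
Σi = 1326 − 91 = 1235 and Σi² = 45526 − 819 = 44707.
4·44707 − 3·1235 = 175123.

175123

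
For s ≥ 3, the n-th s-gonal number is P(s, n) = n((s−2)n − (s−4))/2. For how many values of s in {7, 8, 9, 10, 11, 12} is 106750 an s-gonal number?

1

s = 7: P(7, 206) = 105781 and P(7, 207) = 106812; 106750 is not s-gonal.
s = 8: P(8, 188) = 105656 and P(8, 189) = 106785; 106750 is not s-gonal.
s = 9: P(9, 175) = 106750. ✓
s = 10: P(10, 163) = 105787 and P(10, 164) = 107092; 106750 is not s-gonal.
s = 11: P(11, 154) = 106183 and P(11, 155) = 107570; 106750 is not s-gonal.
s = 12: P(12, 146) = 105996 and P(12, 147) = 107457; 106750 is not s-gonal.
Hits: s ∈ {9} → 1.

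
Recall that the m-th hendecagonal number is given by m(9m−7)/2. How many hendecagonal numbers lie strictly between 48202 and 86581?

The n-th hendecagonal number is n(9n−7)/2.
Smallest index with value > 48202: n = 104 (giving 48308).
Largest index with value < 86581: n = 139 (giving 86458).
Indices 104 through 139: 36 terms.

36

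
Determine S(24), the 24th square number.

The 24th square number is n² with n = 24.
24² = 576.

576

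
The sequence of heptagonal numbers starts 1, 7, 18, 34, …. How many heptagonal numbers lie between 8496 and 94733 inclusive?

The n-th heptagonal number is n(5n−3)/2.
Smallest index with value ≥ 8496: n = 59 (giving 8614).
Largest index with value ≤ 94733: n = 194 (giving 93799).
Indices 59 through 194: 136 terms.

136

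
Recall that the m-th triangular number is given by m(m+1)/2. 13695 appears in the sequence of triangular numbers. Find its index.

Set n(n+1)/2 = 13695, giving n² + n − 27390 = 0.
So n = (-1 + 331) / 2 = 330/2 = 165.
Check: 165·166/2 = 13695. ✓

165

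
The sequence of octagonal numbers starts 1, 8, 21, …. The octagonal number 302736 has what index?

Set n(3n−2) = 302736, giving 3n² − 2n − 302736 = 0.
The discriminant is 4 + 12·302736 = 3632836, and √3632836 = 1906.
So n = (2 + 1906) / 6 = 1908/6 = 318.

318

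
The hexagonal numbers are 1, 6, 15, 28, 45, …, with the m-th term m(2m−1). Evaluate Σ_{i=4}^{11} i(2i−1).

924

Σ i(2i−1) = 2Σi² − Σi over i = 4..11.
Σi = 66 − 6 = 60 and Σi² = 506 − 14 = 492.
2·492 − 1·60 = 924.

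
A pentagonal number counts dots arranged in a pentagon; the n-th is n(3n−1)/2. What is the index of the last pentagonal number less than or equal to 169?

10

Solve n(3n−1)/2 ≤ 169 for integer n.
n = 10 gives 145 ≤ 169, while n = 11 gives 176 > 169; so the answer is index 10.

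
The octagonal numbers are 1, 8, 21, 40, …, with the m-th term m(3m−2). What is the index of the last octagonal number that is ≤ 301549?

317

Solve n(3n−2) ≤ 301549 for integer n.
n = 317 gives 300833 ≤ 301549, while n = 318 gives 302736 > 301549; so the answer is index 317.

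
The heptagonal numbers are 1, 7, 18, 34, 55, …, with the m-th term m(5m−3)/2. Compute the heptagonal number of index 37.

37·(5·37 − 3)/2 = 37·182/2 = 37·91 = 3367.

3367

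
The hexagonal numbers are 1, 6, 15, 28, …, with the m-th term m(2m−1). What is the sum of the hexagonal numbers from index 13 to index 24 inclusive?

Σ i(2i−1) = 2Σi² − Σi over i = 13..24.
Σi = 300 − 78 = 222 and Σi² = 4900 − 650 = 4250.
2·4250 − 1·222 = 8278.

8278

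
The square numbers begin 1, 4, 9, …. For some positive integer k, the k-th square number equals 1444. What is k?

We need n² = 1444, so n = √1444 = 38.

38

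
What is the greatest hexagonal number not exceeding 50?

Solve n(2n−1) ≤ 50 for integer n.
n = 5 gives 45 ≤ 50, while n = 6 gives 66 > 50; so the answer is 45.

45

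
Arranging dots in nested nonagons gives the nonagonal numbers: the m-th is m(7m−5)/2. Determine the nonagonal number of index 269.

252591

The 269th nonagonal number is n(7n−5)/2 with n = 269.
269·(7·269 − 5)/2 = 269·1878/2 = 269·939 = 252591.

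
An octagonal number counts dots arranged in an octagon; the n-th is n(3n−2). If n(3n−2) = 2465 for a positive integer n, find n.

29

Set n(3n−2) = 2465, giving 3n² − 2n − 2465 = 0.
So n = (2 + 172) / 6 = 174/6 = 29.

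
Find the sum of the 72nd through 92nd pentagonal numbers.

212100

Σ i(3i−1)/2 = (3Σi² − Σi) / 2 over i = 72..92.
Σi = 4278 − 2556 = 1722 and Σi² = 263810 − 121836 = 141974.
(3·141974 − 1·1722) / 2 = 424200/2 = 212100.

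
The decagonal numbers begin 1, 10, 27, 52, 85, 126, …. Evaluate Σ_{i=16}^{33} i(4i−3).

43833

Σ i(4i−3) = 4Σi² − 3Σi over i = 16..33.
Σi = 561 − 120 = 441 and Σi² = 12529 − 1240 = 11289.
4·11289 − 3·441 = 43833.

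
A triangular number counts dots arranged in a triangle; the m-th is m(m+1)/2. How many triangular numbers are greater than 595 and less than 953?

9

The n-th triangular number is n(n+1)/2.
Smallest index with value > 595: n = 35 (giving 630).
Largest index with value < 953: n = 43 (giving 946).
Indices 35 through 43: 9 terms.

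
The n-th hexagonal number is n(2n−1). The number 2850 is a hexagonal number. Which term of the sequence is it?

38

Set n(2n−1) = 2850, giving 2n² − n − 2850 = 0.
So n = (1 + 151) / 4 = 152/4 = 38.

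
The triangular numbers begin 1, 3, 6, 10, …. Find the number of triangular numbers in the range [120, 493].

The n-th triangular number is n(n+1)/2.
Smallest index with value ≥ 120: n = 15 (giving 120).
Largest index with value ≤ 493: n = 30 (giving 465).
Indices 15 through 30: 16 terms.

16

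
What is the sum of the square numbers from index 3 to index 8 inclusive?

199

Σ_{i=3}^{8} i² = 204 − 5 = 199.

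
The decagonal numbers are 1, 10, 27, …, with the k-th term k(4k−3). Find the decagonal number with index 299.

356707

299·(4·299 − 3) = 299·1193 = 356707.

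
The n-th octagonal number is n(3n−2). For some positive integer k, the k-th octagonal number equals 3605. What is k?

Set n(3n−2) = 3605, giving 3n² − 2n − 3605 = 0.
So n = (2 + 208) / 6 = 210/6 = 35.

35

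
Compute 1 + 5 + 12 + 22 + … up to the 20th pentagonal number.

4200

Σ i(3i−1)/2 = (3Σi² − Σi) / 2 over i = 1..20.
Σi = 210 and Σi² = 2870.
(3·2870 − 1·210) / 2 = 8400/2 = 4200.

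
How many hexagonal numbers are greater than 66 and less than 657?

The n-th hexagonal number is n(2n−1).
Smallest index with value > 66: n = 7 (giving 91).
Largest index with value < 657: n = 18 (giving 630).
Indices 7 through 18: 12 terms.

12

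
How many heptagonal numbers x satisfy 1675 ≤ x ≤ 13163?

The n-th heptagonal number is n(5n−3)/2.
Smallest index with value ≥ 1675: n = 27 (giving 1782).
Largest index with value ≤ 13163: n = 72 (giving 12852).
Indices 27 through 72: 46 terms.

46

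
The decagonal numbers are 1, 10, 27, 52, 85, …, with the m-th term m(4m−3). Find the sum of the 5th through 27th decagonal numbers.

Σ i(4i−3) = 4Σi² − 3Σi over i = 5..27.
Σi = 378 − 10 = 368 and Σi² = 6930 − 30 = 6900.
4·6900 − 3·368 = 26496.

26496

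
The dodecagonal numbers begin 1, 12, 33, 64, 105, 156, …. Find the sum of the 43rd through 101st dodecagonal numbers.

1597838

Σ i(5i−4) = 5Σi² − 4Σi over i = 43..101.
Σi = 5151 − 903 = 4248 and Σi² = 348551 − 25585 = 322966.
5·322966 − 4·4248 = 1597838.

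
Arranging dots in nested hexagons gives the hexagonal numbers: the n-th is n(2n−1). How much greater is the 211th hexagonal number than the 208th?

211·(2·211 − 1) = 88831 and 208·(2·208 − 1) = 86320.
Difference: 88831 − 86320 = 2511.

2511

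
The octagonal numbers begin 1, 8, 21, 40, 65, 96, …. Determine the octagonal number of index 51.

The 51st octagonal number is n(3n−2) with n = 51.
51·(3·51 − 2) = 51·151 = 7701.

7701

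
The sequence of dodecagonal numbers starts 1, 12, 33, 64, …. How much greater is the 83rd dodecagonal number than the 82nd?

Consecutive dodecagonal numbers differ by 10n − 9: here 10·83 − 9 = 821.

821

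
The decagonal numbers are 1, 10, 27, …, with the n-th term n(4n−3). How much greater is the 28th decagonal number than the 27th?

217

Consecutive decagonal numbers differ by 8n − 7: here 8·28 − 7 = 217.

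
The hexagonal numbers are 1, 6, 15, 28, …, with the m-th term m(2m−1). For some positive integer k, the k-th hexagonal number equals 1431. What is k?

27

Set n(2n−1) = 1431, giving 2n² − n − 1431 = 0.
The discriminant is 1 + 8·1431 = 11449, and √11449 = 107.
So n = (1 + 107) / 4 = 108/4 = 27.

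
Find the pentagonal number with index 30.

1335

The 30th pentagonal number is n(3n−1)/2 with n = 30.
30·(3·30 − 1)/2 = 30·89/2 = 1335.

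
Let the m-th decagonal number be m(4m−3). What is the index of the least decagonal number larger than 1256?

Solve n(4n−3) > 1256 for integer n.
The largest n with value ≤ 1256 is 18 (since 1242 ≤ 1256 < 1387), so the first above is n = 19, value 1387.

19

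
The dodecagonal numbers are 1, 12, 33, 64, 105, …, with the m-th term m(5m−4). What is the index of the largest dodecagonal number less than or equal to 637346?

357

Solve n(5n−4) ≤ 637346 for integer n.
n = 357 gives 635817 ≤ 637346, while n = 358 gives 639388 > 637346; so the answer is index 357.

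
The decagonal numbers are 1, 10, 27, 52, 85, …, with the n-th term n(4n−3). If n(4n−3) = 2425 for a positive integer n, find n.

Set n(4n−3) = 2425, giving 4n² − 3n − 2425 = 0.
The discriminant is 9 + 16·2425 = 38809, and √38809 = 197.
So n = (3 + 197) / 8 = 200/8 = 25.
Check: 25·(4·25 − 3) = 2425. ✓

25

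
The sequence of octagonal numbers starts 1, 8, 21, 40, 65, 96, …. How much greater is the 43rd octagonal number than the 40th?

43·(3·43 − 2) = 5461 and 40·(3·40 − 2) = 4720.
Difference: 5461 − 4720 = 741.

741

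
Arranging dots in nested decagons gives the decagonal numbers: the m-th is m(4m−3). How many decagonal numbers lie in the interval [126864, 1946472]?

519

The n-th decagonal number is n(4n−3).
Smallest index with value ≥ 126864: n = 179 (giving 127627).
Largest index with value ≤ 1946472: n = 697 (giving 1941145).
Indices 179 through 697: 519 terms.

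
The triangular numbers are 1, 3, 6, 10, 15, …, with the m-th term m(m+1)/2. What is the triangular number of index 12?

The 12th triangular number is n(n+1)/2 with n = 12.
12·13/2 = 156/2 = 78.

78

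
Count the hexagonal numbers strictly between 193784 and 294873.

73

The n-th hexagonal number is n(2n−1).
Smallest index with value > 193784: n = 312 (giving 194376).
Largest index with value < 294873: n = 384 (giving 294528).
Indices 312 through 384: 73 terms.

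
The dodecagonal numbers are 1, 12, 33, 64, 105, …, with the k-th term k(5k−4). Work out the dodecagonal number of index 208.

The 208th dodecagonal number is n(5n−4) with n = 208.
208·(5·208 − 4) = 208·1036 = 215488.

215488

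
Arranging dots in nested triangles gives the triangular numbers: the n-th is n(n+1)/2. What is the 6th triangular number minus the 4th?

11

6·7/2 = 21 and 4·5/2 = 10.
Difference: 21 − 10 = 11.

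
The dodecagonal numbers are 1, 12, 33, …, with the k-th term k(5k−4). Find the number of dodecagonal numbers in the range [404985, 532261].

42

The n-th dodecagonal number is n(5n−4).
Smallest index with value ≥ 404985: n = 285 (giving 404985).
Largest index with value ≤ 532261: n = 326 (giving 530076).
Indices 285 through 326: 42 terms.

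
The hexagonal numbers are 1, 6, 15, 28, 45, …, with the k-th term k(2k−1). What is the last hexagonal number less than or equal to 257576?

Solve n(2n−1) ≤ 257576 for integer n.
n = 359 gives 257403 ≤ 257576, while n = 360 gives 258840 > 257576; so the answer is 257403.

257403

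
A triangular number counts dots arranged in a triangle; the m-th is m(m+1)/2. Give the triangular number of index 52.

The 52nd triangular number is n(n+1)/2 with n = 52.
52·53/2 = 2756/2 = 1378.

1378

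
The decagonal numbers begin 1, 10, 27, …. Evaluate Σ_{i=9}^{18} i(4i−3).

7215

Σ i(4i−3) = 4Σi² − 3Σi over i = 9..18.
Σi = 171 − 36 = 135 and Σi² = 2109 − 204 = 1905.
4·1905 − 3·135 = 7215.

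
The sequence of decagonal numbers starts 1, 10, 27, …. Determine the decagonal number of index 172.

117820

The 172nd decagonal number is n(4n−3) with n = 172.
172·(4·172 − 3) = 172·685 = 117820.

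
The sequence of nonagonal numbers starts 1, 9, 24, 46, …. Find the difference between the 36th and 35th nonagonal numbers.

Consecutive nonagonal numbers differ by 7n − 6: here 7·36 − 6 = 246.

246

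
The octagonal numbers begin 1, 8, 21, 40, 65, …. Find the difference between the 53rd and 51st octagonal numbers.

620

53·(3·53 − 2) = 8321 and 51·(3·51 − 2) = 7701.
Difference: 8321 − 7701 = 620.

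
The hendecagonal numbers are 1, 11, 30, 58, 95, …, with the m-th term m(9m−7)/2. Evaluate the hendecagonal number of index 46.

9361

46·(9·46 − 7)/2 = 46·407/2 = 9361.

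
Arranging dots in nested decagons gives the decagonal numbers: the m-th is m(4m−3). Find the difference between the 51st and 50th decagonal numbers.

401

Consecutive decagonal numbers differ by 8n − 7: here 8·51 − 7 = 401.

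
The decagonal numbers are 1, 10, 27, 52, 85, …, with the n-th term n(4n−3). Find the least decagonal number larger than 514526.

Solve n(4n−3) > 514526 for integer n.
The largest n with value ≤ 514526 is 359 (since 514447 ≤ 514526 < 517320), so the first above is n = 360, value 517320.

517320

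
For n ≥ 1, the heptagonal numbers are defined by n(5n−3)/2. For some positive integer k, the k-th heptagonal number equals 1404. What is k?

24

Set n(5n−3)/2 = 1404, giving 5n² − 3n − 2808 = 0.
So n = (3 + 237) / 10 = 240/10 = 24.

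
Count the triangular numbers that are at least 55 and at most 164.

8

The n-th triangular number is n(n+1)/2.
Smallest index with value ≥ 55: n = 10 (giving 55).
Largest index with value ≤ 164: n = 17 (giving 153).
Indices 10 through 17: 8 terms.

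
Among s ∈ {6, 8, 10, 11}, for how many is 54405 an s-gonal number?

s = 6: P(6, 165) = 54285 and P(6, 166) = 54946; 54405 is not s-gonal.
s = 8: P(8, 135) = 54405. ✓
s = 10: P(10, 117) = 54405. ✓
s = 11: P(11, 110) = 54065 and P(11, 111) = 55056; 54405 is not s-gonal.
Hits: s ∈ {8, 10} → 2.

2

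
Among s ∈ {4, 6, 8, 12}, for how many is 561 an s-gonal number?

s = 4: P(4, 23) = 529 and P(4, 24) = 576; 561 is not s-gonal.
s = 6: P(6, 17) = 561. ✓
s = 8: P(8, 14) = 560 and P(8, 15) = 645; 561 is not s-gonal.
s = 12: P(12, 11) = 561. ✓
Hits: s ∈ {6, 12} → 2.

2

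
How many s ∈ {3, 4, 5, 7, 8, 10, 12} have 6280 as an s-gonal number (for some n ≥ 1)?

1

s = 3: P(3, 111) = 6216 and P(3, 112) = 6328; 6280 is not s-gonal.
s = 4: P(4, 79) = 6241 and P(4, 80) = 6400; 6280 is not s-gonal.
s = 5: P(5, 64) = 6112 and P(5, 65) = 6305; 6280 is not s-gonal.
s = 7: P(7, 50) = 6175 and P(7, 51) = 6426; 6280 is not s-gonal.
s = 8: P(8, 46) = 6256 and P(8, 47) = 6533; 6280 is not s-gonal.
s = 10: P(10, 40) = 6280. ✓
s = 12: P(12, 35) = 5985 and P(12, 36) = 6336; 6280 is not s-gonal.
Hits: s ∈ {10} → 1.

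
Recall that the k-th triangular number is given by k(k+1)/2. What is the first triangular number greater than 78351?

Solve n(n+1)/2 > 78351 for integer n.
The largest n with value ≤ 78351 is 395 (since 78210 ≤ 78351 < 78606), so the first above is n = 396, value 78606.

78606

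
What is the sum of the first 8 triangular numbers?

120

Σ i(i+1)/2 = (Σi² + Σi) / 2 over i = 1..8.
Σi = 36 and Σi² = 204.
(1·204 + 1·36) / 2 = 240/2 = 120.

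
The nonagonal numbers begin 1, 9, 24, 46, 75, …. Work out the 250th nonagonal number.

250·(7·250 − 5)/2 = 250·1745/2 = 218125.

218125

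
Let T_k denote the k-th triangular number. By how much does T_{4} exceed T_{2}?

4·5/2 = 10 and 2·3/2 = 3.
Difference: 10 − 3 = 7.

7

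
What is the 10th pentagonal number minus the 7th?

10·(3·10 − 1)/2 = 145 and 7·(3·7 − 1)/2 = 70.
Difference: 145 − 70 = 75.

75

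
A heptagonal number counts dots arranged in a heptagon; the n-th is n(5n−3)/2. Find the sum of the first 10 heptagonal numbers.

880

Σ i(5i−3)/2 = (5Σi² − 3Σi) / 2 over i = 1..10.
Σi = 55 and Σi² = 385.
(5·385 − 3·55) / 2 = 1760/2 = 880.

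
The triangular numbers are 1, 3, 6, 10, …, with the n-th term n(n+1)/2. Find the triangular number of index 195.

19110

The 195th triangular number is n(n+1)/2 with n = 195.
195·196/2 = 38220/2 = 19110.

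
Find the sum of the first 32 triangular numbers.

Σ i(i+1)/2 = (Σi² + Σi) / 2 over i = 1..32.
Σi = 528 and Σi² = 11440.
(1·11440 + 1·528) / 2 = 11968/2 = 5984.

5984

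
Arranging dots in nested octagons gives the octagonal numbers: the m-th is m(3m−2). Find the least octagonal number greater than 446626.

448533

Solve n(3n−2) > 446626 for integer n.
The largest n with value ≤ 446626 is 386 (since 446216 ≤ 446626 < 448533), so the first above is n = 387, value 448533.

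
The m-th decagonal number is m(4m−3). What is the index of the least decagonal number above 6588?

41

Solve n(4n−3) > 6588 for integer n.
The largest n with value ≤ 6588 is 40 (since 6280 ≤ 6588 < 6601), so the first above is n = 41, value 6601.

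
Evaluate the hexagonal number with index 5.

The 5th hexagonal number is n(2n−1) with n = 5.
5·(2·5 − 1) = 5·9 = 45.

45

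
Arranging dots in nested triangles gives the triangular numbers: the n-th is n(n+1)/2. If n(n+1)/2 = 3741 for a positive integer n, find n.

86

Set n(n+1)/2 = 3741, giving n² + n − 7482 = 0.
So n = (-1 + 173) / 2 = 172/2 = 86.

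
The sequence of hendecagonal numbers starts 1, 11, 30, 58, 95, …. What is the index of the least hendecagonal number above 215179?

Solve n(9n−7)/2 > 215179 for integer n.
The largest n with value ≤ 215179 is 219 (since 215058 ≤ 215179 < 217030), so the first above is n = 220, value 217030.

220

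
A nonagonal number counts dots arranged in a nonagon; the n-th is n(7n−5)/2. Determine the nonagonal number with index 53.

The 53rd nonagonal number is n(7n−5)/2 with n = 53.
53·(7·53 − 5)/2 = 53·366/2 = 53·183 = 9699.

9699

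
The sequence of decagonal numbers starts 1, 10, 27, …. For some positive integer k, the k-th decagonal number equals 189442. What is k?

218

Set n(4n−3) = 189442, giving 4n² − 3n − 189442 = 0.
The discriminant is 9 + 16·189442 = 3031081, and √3031081 = 1741.
So n = (3 + 1741) / 8 = 1744/8 = 218.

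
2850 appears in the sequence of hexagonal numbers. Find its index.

38

Set n(2n−1) = 2850, giving 2n² − n − 2850 = 0.
So n = (1 + 151) / 4 = 152/4 = 38.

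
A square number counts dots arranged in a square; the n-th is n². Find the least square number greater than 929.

961

Solve n² > 929 for integer n.
The largest n with value ≤ 929 is 30 (since 900 ≤ 929 < 961), so the first above is n = 31, value 961.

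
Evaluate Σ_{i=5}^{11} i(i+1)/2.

Σ i(i+1)/2 = (Σi² + Σi) / 2 over i = 5..11.
Σi = 66 − 10 = 56 and Σi² = 506 − 30 = 476.
(1·476 + 1·56) / 2 = 532/2 = 266.

266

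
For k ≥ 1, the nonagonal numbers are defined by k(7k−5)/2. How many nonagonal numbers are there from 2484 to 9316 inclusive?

The n-th nonagonal number is n(7n−5)/2.
Smallest index with value ≥ 2484: n = 27 (giving 2484).
Largest index with value ≤ 9316: n = 51 (giving 8976).
Indices 27 through 51: 25 terms.

25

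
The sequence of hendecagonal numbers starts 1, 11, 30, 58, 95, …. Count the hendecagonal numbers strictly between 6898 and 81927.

The n-th hendecagonal number is n(9n−7)/2.
Smallest index with value > 6898: n = 40 (giving 7060).
Largest index with value < 81927: n = 135 (giving 81540).
Indices 40 through 135: 96 terms.

96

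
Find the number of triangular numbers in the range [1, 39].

The n-th triangular number is n(n+1)/2.
Smallest index with value ≥ 1: n = 1 (giving 1).
Largest index with value ≤ 39: n = 8 (giving 36).
Indices 1 through 8: 8 terms.

8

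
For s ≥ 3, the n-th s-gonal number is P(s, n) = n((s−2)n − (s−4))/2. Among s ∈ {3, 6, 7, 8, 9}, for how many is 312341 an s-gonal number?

s = 3: P(3, 789) = 311655 and P(3, 790) = 312445; 312341 is not s-gonal.
s = 6: P(6, 395) = 311655 and P(6, 396) = 313236; 312341 is not s-gonal.
s = 7: P(7, 353) = 310993 and P(7, 354) = 312759; 312341 is not s-gonal.
s = 8: P(8, 323) = 312341. ✓
s = 9: P(9, 299) = 312156 and P(9, 300) = 314250; 312341 is not s-gonal.
Hits: s ∈ {8} → 1.

1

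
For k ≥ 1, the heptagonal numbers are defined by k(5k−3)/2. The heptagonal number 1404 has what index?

Set n(5n−3)/2 = 1404, giving 5n² − 3n − 2808 = 0.
The discriminant is 9 + 40·1404 = 56169, and √56169 = 237.
So n = (3 + 237) / 10 = 240/10 = 24.

24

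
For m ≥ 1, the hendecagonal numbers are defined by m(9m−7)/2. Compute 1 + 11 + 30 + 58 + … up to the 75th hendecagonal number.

Σ i(9i−7)/2 = (9Σi² − 7Σi) / 2 over i = 1..75.
Σi = 2850 and Σi² = 143450.
(9·143450 − 7·2850) / 2 = 1271100/2 = 635550.

635550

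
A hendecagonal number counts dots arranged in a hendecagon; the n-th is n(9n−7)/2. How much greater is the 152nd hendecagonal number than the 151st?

Consecutive hendecagonal numbers differ by 9n − 8: here 9·152 − 8 = 1360.

1360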